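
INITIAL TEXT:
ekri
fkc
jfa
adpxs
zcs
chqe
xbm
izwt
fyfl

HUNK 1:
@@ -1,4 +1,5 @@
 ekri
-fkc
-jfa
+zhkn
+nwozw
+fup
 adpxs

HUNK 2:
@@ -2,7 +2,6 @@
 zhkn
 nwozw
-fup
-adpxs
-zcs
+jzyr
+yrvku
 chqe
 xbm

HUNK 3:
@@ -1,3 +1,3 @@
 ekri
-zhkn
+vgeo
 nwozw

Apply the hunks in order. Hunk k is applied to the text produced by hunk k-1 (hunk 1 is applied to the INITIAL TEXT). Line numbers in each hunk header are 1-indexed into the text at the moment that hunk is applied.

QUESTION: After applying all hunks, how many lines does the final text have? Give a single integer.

Answer: 9

Derivation:
Hunk 1: at line 1 remove [fkc,jfa] add [zhkn,nwozw,fup] -> 10 lines: ekri zhkn nwozw fup adpxs zcs chqe xbm izwt fyfl
Hunk 2: at line 2 remove [fup,adpxs,zcs] add [jzyr,yrvku] -> 9 lines: ekri zhkn nwozw jzyr yrvku chqe xbm izwt fyfl
Hunk 3: at line 1 remove [zhkn] add [vgeo] -> 9 lines: ekri vgeo nwozw jzyr yrvku chqe xbm izwt fyfl
Final line count: 9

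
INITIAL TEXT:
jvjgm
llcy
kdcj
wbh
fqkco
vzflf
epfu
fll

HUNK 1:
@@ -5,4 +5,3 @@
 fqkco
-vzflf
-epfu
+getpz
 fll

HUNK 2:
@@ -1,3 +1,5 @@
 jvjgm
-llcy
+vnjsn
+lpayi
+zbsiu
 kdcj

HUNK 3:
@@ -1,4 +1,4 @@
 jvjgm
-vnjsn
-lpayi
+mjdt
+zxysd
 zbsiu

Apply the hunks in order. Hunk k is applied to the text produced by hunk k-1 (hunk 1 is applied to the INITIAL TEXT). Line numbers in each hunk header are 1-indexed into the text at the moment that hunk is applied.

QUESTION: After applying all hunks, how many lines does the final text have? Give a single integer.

Hunk 1: at line 5 remove [vzflf,epfu] add [getpz] -> 7 lines: jvjgm llcy kdcj wbh fqkco getpz fll
Hunk 2: at line 1 remove [llcy] add [vnjsn,lpayi,zbsiu] -> 9 lines: jvjgm vnjsn lpayi zbsiu kdcj wbh fqkco getpz fll
Hunk 3: at line 1 remove [vnjsn,lpayi] add [mjdt,zxysd] -> 9 lines: jvjgm mjdt zxysd zbsiu kdcj wbh fqkco getpz fll
Final line count: 9

Answer: 9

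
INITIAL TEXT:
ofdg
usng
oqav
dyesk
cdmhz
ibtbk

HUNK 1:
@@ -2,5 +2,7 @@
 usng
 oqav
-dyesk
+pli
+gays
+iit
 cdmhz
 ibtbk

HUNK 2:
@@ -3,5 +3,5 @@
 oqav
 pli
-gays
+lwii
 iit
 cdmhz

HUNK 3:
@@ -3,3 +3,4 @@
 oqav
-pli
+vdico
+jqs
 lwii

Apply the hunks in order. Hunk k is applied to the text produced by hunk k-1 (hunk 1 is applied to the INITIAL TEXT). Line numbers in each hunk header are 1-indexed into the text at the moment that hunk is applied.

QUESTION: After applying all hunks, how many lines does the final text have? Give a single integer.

Answer: 9

Derivation:
Hunk 1: at line 2 remove [dyesk] add [pli,gays,iit] -> 8 lines: ofdg usng oqav pli gays iit cdmhz ibtbk
Hunk 2: at line 3 remove [gays] add [lwii] -> 8 lines: ofdg usng oqav pli lwii iit cdmhz ibtbk
Hunk 3: at line 3 remove [pli] add [vdico,jqs] -> 9 lines: ofdg usng oqav vdico jqs lwii iit cdmhz ibtbk
Final line count: 9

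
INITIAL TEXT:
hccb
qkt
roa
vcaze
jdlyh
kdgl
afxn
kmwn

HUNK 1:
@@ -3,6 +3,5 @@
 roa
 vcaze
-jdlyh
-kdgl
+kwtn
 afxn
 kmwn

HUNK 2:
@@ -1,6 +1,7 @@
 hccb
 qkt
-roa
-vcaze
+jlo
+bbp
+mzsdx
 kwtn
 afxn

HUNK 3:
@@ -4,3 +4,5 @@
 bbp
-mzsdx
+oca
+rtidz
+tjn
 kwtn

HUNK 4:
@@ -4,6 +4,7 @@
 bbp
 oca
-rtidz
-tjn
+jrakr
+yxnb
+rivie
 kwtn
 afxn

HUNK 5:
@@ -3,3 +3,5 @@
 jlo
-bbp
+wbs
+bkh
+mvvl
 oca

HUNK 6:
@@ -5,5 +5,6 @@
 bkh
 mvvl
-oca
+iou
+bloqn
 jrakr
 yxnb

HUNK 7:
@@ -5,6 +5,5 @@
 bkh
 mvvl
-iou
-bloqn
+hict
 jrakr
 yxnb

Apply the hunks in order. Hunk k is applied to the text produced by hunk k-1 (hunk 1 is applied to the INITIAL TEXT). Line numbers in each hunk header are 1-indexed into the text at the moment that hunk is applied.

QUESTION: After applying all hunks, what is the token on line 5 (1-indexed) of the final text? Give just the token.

Hunk 1: at line 3 remove [jdlyh,kdgl] add [kwtn] -> 7 lines: hccb qkt roa vcaze kwtn afxn kmwn
Hunk 2: at line 1 remove [roa,vcaze] add [jlo,bbp,mzsdx] -> 8 lines: hccb qkt jlo bbp mzsdx kwtn afxn kmwn
Hunk 3: at line 4 remove [mzsdx] add [oca,rtidz,tjn] -> 10 lines: hccb qkt jlo bbp oca rtidz tjn kwtn afxn kmwn
Hunk 4: at line 4 remove [rtidz,tjn] add [jrakr,yxnb,rivie] -> 11 lines: hccb qkt jlo bbp oca jrakr yxnb rivie kwtn afxn kmwn
Hunk 5: at line 3 remove [bbp] add [wbs,bkh,mvvl] -> 13 lines: hccb qkt jlo wbs bkh mvvl oca jrakr yxnb rivie kwtn afxn kmwn
Hunk 6: at line 5 remove [oca] add [iou,bloqn] -> 14 lines: hccb qkt jlo wbs bkh mvvl iou bloqn jrakr yxnb rivie kwtn afxn kmwn
Hunk 7: at line 5 remove [iou,bloqn] add [hict] -> 13 lines: hccb qkt jlo wbs bkh mvvl hict jrakr yxnb rivie kwtn afxn kmwn
Final line 5: bkh

Answer: bkh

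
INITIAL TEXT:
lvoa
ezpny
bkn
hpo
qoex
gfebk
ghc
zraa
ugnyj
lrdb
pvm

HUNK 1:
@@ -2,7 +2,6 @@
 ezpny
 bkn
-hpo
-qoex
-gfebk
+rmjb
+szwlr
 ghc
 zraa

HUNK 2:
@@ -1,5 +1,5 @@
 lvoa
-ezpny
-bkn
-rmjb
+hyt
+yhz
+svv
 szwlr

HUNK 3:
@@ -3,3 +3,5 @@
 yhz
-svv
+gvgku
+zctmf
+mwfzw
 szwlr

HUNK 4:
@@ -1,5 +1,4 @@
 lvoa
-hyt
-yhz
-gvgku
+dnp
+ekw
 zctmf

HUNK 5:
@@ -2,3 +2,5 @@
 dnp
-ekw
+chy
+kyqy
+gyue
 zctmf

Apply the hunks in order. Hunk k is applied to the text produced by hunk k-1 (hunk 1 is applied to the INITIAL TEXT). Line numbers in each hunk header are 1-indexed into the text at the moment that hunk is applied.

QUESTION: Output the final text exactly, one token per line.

Answer: lvoa
dnp
chy
kyqy
gyue
zctmf
mwfzw
szwlr
ghc
zraa
ugnyj
lrdb
pvm

Derivation:
Hunk 1: at line 2 remove [hpo,qoex,gfebk] add [rmjb,szwlr] -> 10 lines: lvoa ezpny bkn rmjb szwlr ghc zraa ugnyj lrdb pvm
Hunk 2: at line 1 remove [ezpny,bkn,rmjb] add [hyt,yhz,svv] -> 10 lines: lvoa hyt yhz svv szwlr ghc zraa ugnyj lrdb pvm
Hunk 3: at line 3 remove [svv] add [gvgku,zctmf,mwfzw] -> 12 lines: lvoa hyt yhz gvgku zctmf mwfzw szwlr ghc zraa ugnyj lrdb pvm
Hunk 4: at line 1 remove [hyt,yhz,gvgku] add [dnp,ekw] -> 11 lines: lvoa dnp ekw zctmf mwfzw szwlr ghc zraa ugnyj lrdb pvm
Hunk 5: at line 2 remove [ekw] add [chy,kyqy,gyue] -> 13 lines: lvoa dnp chy kyqy gyue zctmf mwfzw szwlr ghc zraa ugnyj lrdb pvm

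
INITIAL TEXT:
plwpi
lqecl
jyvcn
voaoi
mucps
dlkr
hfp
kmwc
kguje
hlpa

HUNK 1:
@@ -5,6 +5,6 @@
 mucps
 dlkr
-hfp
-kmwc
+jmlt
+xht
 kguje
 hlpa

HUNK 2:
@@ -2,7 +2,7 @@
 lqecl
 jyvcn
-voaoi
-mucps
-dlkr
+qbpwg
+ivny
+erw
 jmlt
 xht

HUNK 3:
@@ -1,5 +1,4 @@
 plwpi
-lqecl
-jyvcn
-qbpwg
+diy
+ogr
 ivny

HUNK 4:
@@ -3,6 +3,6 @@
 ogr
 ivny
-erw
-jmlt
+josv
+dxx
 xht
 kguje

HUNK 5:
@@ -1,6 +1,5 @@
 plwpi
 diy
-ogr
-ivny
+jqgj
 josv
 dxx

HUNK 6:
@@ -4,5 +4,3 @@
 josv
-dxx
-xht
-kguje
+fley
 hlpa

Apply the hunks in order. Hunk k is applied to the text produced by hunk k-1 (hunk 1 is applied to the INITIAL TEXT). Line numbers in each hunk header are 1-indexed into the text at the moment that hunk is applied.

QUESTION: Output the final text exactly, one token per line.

Answer: plwpi
diy
jqgj
josv
fley
hlpa

Derivation:
Hunk 1: at line 5 remove [hfp,kmwc] add [jmlt,xht] -> 10 lines: plwpi lqecl jyvcn voaoi mucps dlkr jmlt xht kguje hlpa
Hunk 2: at line 2 remove [voaoi,mucps,dlkr] add [qbpwg,ivny,erw] -> 10 lines: plwpi lqecl jyvcn qbpwg ivny erw jmlt xht kguje hlpa
Hunk 3: at line 1 remove [lqecl,jyvcn,qbpwg] add [diy,ogr] -> 9 lines: plwpi diy ogr ivny erw jmlt xht kguje hlpa
Hunk 4: at line 3 remove [erw,jmlt] add [josv,dxx] -> 9 lines: plwpi diy ogr ivny josv dxx xht kguje hlpa
Hunk 5: at line 1 remove [ogr,ivny] add [jqgj] -> 8 lines: plwpi diy jqgj josv dxx xht kguje hlpa
Hunk 6: at line 4 remove [dxx,xht,kguje] add [fley] -> 6 lines: plwpi diy jqgj josv fley hlpa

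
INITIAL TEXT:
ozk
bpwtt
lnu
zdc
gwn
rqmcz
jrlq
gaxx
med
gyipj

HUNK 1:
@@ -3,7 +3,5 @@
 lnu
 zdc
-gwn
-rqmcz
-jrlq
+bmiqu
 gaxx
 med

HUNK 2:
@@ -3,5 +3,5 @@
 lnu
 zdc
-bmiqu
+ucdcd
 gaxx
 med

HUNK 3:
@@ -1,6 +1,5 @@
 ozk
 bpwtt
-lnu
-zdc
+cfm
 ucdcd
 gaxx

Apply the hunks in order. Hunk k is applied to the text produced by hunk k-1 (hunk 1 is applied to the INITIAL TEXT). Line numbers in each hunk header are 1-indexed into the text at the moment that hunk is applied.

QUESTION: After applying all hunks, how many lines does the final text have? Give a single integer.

Hunk 1: at line 3 remove [gwn,rqmcz,jrlq] add [bmiqu] -> 8 lines: ozk bpwtt lnu zdc bmiqu gaxx med gyipj
Hunk 2: at line 3 remove [bmiqu] add [ucdcd] -> 8 lines: ozk bpwtt lnu zdc ucdcd gaxx med gyipj
Hunk 3: at line 1 remove [lnu,zdc] add [cfm] -> 7 lines: ozk bpwtt cfm ucdcd gaxx med gyipj
Final line count: 7

Answer: 7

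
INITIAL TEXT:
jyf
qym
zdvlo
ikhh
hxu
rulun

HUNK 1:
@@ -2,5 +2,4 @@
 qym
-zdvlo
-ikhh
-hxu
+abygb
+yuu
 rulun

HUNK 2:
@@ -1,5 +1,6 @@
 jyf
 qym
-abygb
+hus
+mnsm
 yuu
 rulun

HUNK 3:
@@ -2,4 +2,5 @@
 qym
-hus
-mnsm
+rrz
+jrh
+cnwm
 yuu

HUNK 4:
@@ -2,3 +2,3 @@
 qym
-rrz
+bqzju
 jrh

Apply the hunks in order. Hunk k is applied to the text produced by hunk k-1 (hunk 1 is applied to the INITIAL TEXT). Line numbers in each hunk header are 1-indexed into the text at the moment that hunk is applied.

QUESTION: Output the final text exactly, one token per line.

Answer: jyf
qym
bqzju
jrh
cnwm
yuu
rulun

Derivation:
Hunk 1: at line 2 remove [zdvlo,ikhh,hxu] add [abygb,yuu] -> 5 lines: jyf qym abygb yuu rulun
Hunk 2: at line 1 remove [abygb] add [hus,mnsm] -> 6 lines: jyf qym hus mnsm yuu rulun
Hunk 3: at line 2 remove [hus,mnsm] add [rrz,jrh,cnwm] -> 7 lines: jyf qym rrz jrh cnwm yuu rulun
Hunk 4: at line 2 remove [rrz] add [bqzju] -> 7 lines: jyf qym bqzju jrh cnwm yuu rulun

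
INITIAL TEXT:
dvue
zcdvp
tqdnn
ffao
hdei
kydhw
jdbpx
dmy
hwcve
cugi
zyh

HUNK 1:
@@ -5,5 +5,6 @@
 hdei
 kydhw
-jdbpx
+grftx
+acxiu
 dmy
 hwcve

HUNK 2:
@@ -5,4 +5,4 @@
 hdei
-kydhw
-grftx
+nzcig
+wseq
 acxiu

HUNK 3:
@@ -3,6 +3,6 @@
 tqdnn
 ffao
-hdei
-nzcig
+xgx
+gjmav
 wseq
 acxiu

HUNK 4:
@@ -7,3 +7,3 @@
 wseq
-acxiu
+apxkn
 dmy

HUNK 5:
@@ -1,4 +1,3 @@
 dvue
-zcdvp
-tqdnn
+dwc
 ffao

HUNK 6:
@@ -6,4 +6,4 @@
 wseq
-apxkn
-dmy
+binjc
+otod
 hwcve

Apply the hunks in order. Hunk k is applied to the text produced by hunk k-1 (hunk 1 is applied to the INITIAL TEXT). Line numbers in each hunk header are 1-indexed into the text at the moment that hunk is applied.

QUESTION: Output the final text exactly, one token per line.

Hunk 1: at line 5 remove [jdbpx] add [grftx,acxiu] -> 12 lines: dvue zcdvp tqdnn ffao hdei kydhw grftx acxiu dmy hwcve cugi zyh
Hunk 2: at line 5 remove [kydhw,grftx] add [nzcig,wseq] -> 12 lines: dvue zcdvp tqdnn ffao hdei nzcig wseq acxiu dmy hwcve cugi zyh
Hunk 3: at line 3 remove [hdei,nzcig] add [xgx,gjmav] -> 12 lines: dvue zcdvp tqdnn ffao xgx gjmav wseq acxiu dmy hwcve cugi zyh
Hunk 4: at line 7 remove [acxiu] add [apxkn] -> 12 lines: dvue zcdvp tqdnn ffao xgx gjmav wseq apxkn dmy hwcve cugi zyh
Hunk 5: at line 1 remove [zcdvp,tqdnn] add [dwc] -> 11 lines: dvue dwc ffao xgx gjmav wseq apxkn dmy hwcve cugi zyh
Hunk 6: at line 6 remove [apxkn,dmy] add [binjc,otod] -> 11 lines: dvue dwc ffao xgx gjmav wseq binjc otod hwcve cugi zyh

Answer: dvue
dwc
ffao
xgx
gjmav
wseq
binjc
otod
hwcve
cugi
zyh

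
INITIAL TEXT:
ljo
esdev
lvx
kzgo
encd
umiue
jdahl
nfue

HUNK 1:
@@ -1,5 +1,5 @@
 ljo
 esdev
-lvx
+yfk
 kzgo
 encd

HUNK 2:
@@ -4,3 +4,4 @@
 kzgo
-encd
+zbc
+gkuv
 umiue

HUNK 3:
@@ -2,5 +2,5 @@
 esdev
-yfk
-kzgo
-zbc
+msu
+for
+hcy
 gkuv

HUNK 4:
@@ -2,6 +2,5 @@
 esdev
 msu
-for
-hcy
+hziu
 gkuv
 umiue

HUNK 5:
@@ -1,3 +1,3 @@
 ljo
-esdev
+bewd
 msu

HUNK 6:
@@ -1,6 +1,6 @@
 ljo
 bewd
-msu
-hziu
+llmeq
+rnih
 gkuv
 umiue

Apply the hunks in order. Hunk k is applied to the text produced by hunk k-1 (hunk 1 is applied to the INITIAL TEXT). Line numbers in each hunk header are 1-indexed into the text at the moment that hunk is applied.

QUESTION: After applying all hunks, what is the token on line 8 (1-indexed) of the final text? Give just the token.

Hunk 1: at line 1 remove [lvx] add [yfk] -> 8 lines: ljo esdev yfk kzgo encd umiue jdahl nfue
Hunk 2: at line 4 remove [encd] add [zbc,gkuv] -> 9 lines: ljo esdev yfk kzgo zbc gkuv umiue jdahl nfue
Hunk 3: at line 2 remove [yfk,kzgo,zbc] add [msu,for,hcy] -> 9 lines: ljo esdev msu for hcy gkuv umiue jdahl nfue
Hunk 4: at line 2 remove [for,hcy] add [hziu] -> 8 lines: ljo esdev msu hziu gkuv umiue jdahl nfue
Hunk 5: at line 1 remove [esdev] add [bewd] -> 8 lines: ljo bewd msu hziu gkuv umiue jdahl nfue
Hunk 6: at line 1 remove [msu,hziu] add [llmeq,rnih] -> 8 lines: ljo bewd llmeq rnih gkuv umiue jdahl nfue
Final line 8: nfue

Answer: nfue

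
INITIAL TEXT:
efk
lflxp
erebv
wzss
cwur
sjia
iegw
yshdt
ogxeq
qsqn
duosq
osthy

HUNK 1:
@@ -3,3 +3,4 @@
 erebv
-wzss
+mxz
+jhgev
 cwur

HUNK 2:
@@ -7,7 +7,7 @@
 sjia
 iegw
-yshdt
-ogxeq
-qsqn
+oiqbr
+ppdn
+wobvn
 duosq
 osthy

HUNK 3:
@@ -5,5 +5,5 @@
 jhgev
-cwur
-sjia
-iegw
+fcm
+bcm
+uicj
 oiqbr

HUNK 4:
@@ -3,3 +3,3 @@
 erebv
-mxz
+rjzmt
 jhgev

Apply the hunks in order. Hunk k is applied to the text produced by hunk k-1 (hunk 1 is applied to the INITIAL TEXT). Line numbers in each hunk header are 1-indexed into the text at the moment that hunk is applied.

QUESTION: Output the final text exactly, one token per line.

Hunk 1: at line 3 remove [wzss] add [mxz,jhgev] -> 13 lines: efk lflxp erebv mxz jhgev cwur sjia iegw yshdt ogxeq qsqn duosq osthy
Hunk 2: at line 7 remove [yshdt,ogxeq,qsqn] add [oiqbr,ppdn,wobvn] -> 13 lines: efk lflxp erebv mxz jhgev cwur sjia iegw oiqbr ppdn wobvn duosq osthy
Hunk 3: at line 5 remove [cwur,sjia,iegw] add [fcm,bcm,uicj] -> 13 lines: efk lflxp erebv mxz jhgev fcm bcm uicj oiqbr ppdn wobvn duosq osthy
Hunk 4: at line 3 remove [mxz] add [rjzmt] -> 13 lines: efk lflxp erebv rjzmt jhgev fcm bcm uicj oiqbr ppdn wobvn duosq osthy

Answer: efk
lflxp
erebv
rjzmt
jhgev
fcm
bcm
uicj
oiqbr
ppdn
wobvn
duosq
osthy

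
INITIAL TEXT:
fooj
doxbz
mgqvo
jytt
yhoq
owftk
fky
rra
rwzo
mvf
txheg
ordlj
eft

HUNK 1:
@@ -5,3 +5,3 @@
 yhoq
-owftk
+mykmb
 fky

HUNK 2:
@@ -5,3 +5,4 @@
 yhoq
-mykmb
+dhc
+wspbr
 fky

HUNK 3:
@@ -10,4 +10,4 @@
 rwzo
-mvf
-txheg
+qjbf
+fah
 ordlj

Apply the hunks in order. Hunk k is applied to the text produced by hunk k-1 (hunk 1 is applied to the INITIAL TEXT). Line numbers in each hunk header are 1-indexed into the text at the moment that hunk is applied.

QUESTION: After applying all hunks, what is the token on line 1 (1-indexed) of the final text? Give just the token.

Answer: fooj

Derivation:
Hunk 1: at line 5 remove [owftk] add [mykmb] -> 13 lines: fooj doxbz mgqvo jytt yhoq mykmb fky rra rwzo mvf txheg ordlj eft
Hunk 2: at line 5 remove [mykmb] add [dhc,wspbr] -> 14 lines: fooj doxbz mgqvo jytt yhoq dhc wspbr fky rra rwzo mvf txheg ordlj eft
Hunk 3: at line 10 remove [mvf,txheg] add [qjbf,fah] -> 14 lines: fooj doxbz mgqvo jytt yhoq dhc wspbr fky rra rwzo qjbf fah ordlj eft
Final line 1: fooj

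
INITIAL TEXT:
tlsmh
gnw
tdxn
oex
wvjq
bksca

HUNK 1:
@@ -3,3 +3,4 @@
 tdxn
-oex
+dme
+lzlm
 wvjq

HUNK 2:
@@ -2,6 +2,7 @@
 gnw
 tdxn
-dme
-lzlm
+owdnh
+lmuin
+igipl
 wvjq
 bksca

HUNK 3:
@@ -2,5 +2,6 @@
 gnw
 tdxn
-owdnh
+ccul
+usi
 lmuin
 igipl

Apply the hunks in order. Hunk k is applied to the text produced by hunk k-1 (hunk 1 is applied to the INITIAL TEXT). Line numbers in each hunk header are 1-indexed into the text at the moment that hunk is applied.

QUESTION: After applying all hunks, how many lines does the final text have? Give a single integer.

Answer: 9

Derivation:
Hunk 1: at line 3 remove [oex] add [dme,lzlm] -> 7 lines: tlsmh gnw tdxn dme lzlm wvjq bksca
Hunk 2: at line 2 remove [dme,lzlm] add [owdnh,lmuin,igipl] -> 8 lines: tlsmh gnw tdxn owdnh lmuin igipl wvjq bksca
Hunk 3: at line 2 remove [owdnh] add [ccul,usi] -> 9 lines: tlsmh gnw tdxn ccul usi lmuin igipl wvjq bksca
Final line count: 9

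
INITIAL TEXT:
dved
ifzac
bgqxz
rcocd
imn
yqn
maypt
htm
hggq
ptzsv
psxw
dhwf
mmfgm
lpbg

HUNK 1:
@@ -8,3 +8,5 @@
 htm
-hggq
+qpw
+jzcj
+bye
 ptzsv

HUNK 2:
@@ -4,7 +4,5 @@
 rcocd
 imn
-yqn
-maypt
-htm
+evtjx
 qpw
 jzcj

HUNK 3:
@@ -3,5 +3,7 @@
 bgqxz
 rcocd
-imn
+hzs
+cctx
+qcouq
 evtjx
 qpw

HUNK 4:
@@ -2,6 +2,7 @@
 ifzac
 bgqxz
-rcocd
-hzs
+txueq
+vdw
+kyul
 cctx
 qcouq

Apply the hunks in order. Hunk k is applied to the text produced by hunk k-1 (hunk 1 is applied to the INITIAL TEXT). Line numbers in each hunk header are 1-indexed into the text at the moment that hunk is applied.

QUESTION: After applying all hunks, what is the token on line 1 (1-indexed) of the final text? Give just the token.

Answer: dved

Derivation:
Hunk 1: at line 8 remove [hggq] add [qpw,jzcj,bye] -> 16 lines: dved ifzac bgqxz rcocd imn yqn maypt htm qpw jzcj bye ptzsv psxw dhwf mmfgm lpbg
Hunk 2: at line 4 remove [yqn,maypt,htm] add [evtjx] -> 14 lines: dved ifzac bgqxz rcocd imn evtjx qpw jzcj bye ptzsv psxw dhwf mmfgm lpbg
Hunk 3: at line 3 remove [imn] add [hzs,cctx,qcouq] -> 16 lines: dved ifzac bgqxz rcocd hzs cctx qcouq evtjx qpw jzcj bye ptzsv psxw dhwf mmfgm lpbg
Hunk 4: at line 2 remove [rcocd,hzs] add [txueq,vdw,kyul] -> 17 lines: dved ifzac bgqxz txueq vdw kyul cctx qcouq evtjx qpw jzcj bye ptzsv psxw dhwf mmfgm lpbg
Final line 1: dved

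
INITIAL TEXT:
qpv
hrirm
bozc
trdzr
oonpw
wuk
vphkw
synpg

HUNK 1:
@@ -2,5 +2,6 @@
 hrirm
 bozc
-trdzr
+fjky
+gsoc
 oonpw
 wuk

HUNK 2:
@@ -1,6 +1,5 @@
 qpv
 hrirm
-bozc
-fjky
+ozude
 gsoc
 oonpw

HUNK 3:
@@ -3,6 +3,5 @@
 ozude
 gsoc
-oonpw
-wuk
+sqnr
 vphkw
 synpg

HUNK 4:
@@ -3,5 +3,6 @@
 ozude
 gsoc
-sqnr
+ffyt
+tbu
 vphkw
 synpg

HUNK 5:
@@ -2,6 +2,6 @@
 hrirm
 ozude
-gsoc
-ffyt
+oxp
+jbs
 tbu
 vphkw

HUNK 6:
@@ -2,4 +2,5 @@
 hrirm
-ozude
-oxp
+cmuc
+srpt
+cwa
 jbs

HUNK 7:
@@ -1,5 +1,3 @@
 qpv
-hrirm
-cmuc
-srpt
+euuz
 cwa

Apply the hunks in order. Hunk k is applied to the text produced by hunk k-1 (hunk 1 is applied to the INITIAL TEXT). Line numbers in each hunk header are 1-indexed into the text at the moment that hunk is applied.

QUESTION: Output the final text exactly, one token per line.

Hunk 1: at line 2 remove [trdzr] add [fjky,gsoc] -> 9 lines: qpv hrirm bozc fjky gsoc oonpw wuk vphkw synpg
Hunk 2: at line 1 remove [bozc,fjky] add [ozude] -> 8 lines: qpv hrirm ozude gsoc oonpw wuk vphkw synpg
Hunk 3: at line 3 remove [oonpw,wuk] add [sqnr] -> 7 lines: qpv hrirm ozude gsoc sqnr vphkw synpg
Hunk 4: at line 3 remove [sqnr] add [ffyt,tbu] -> 8 lines: qpv hrirm ozude gsoc ffyt tbu vphkw synpg
Hunk 5: at line 2 remove [gsoc,ffyt] add [oxp,jbs] -> 8 lines: qpv hrirm ozude oxp jbs tbu vphkw synpg
Hunk 6: at line 2 remove [ozude,oxp] add [cmuc,srpt,cwa] -> 9 lines: qpv hrirm cmuc srpt cwa jbs tbu vphkw synpg
Hunk 7: at line 1 remove [hrirm,cmuc,srpt] add [euuz] -> 7 lines: qpv euuz cwa jbs tbu vphkw synpg

Answer: qpv
euuz
cwa
jbs
tbu
vphkw
synpg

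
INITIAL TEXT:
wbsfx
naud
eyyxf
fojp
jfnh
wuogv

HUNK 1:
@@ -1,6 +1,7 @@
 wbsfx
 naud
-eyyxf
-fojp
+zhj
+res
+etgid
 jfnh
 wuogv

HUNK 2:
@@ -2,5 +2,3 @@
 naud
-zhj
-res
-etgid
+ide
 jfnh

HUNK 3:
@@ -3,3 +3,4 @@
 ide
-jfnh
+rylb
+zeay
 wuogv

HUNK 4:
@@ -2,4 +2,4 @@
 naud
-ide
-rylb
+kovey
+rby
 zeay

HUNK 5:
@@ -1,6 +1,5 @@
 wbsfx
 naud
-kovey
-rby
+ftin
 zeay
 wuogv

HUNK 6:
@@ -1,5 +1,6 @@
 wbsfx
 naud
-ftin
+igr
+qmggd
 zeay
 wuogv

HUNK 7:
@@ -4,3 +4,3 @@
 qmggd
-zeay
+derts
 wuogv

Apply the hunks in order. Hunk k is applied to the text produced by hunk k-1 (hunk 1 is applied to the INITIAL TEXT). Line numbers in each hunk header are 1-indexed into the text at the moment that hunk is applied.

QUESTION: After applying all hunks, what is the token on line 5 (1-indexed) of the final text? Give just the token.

Hunk 1: at line 1 remove [eyyxf,fojp] add [zhj,res,etgid] -> 7 lines: wbsfx naud zhj res etgid jfnh wuogv
Hunk 2: at line 2 remove [zhj,res,etgid] add [ide] -> 5 lines: wbsfx naud ide jfnh wuogv
Hunk 3: at line 3 remove [jfnh] add [rylb,zeay] -> 6 lines: wbsfx naud ide rylb zeay wuogv
Hunk 4: at line 2 remove [ide,rylb] add [kovey,rby] -> 6 lines: wbsfx naud kovey rby zeay wuogv
Hunk 5: at line 1 remove [kovey,rby] add [ftin] -> 5 lines: wbsfx naud ftin zeay wuogv
Hunk 6: at line 1 remove [ftin] add [igr,qmggd] -> 6 lines: wbsfx naud igr qmggd zeay wuogv
Hunk 7: at line 4 remove [zeay] add [derts] -> 6 lines: wbsfx naud igr qmggd derts wuogv
Final line 5: derts

Answer: derts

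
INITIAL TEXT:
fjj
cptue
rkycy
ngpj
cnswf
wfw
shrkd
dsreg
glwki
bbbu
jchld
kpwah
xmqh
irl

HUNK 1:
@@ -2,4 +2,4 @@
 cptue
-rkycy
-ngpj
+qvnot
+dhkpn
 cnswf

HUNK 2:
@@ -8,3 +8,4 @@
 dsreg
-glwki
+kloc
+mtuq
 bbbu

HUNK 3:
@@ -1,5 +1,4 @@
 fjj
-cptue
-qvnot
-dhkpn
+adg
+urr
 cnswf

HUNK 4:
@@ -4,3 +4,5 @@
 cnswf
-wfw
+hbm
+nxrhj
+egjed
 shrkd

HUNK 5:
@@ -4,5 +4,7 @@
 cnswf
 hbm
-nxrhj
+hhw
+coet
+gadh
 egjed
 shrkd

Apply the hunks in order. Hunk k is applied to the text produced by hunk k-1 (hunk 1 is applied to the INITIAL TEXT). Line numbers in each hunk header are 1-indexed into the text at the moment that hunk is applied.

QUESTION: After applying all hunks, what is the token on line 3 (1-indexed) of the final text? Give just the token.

Answer: urr

Derivation:
Hunk 1: at line 2 remove [rkycy,ngpj] add [qvnot,dhkpn] -> 14 lines: fjj cptue qvnot dhkpn cnswf wfw shrkd dsreg glwki bbbu jchld kpwah xmqh irl
Hunk 2: at line 8 remove [glwki] add [kloc,mtuq] -> 15 lines: fjj cptue qvnot dhkpn cnswf wfw shrkd dsreg kloc mtuq bbbu jchld kpwah xmqh irl
Hunk 3: at line 1 remove [cptue,qvnot,dhkpn] add [adg,urr] -> 14 lines: fjj adg urr cnswf wfw shrkd dsreg kloc mtuq bbbu jchld kpwah xmqh irl
Hunk 4: at line 4 remove [wfw] add [hbm,nxrhj,egjed] -> 16 lines: fjj adg urr cnswf hbm nxrhj egjed shrkd dsreg kloc mtuq bbbu jchld kpwah xmqh irl
Hunk 5: at line 4 remove [nxrhj] add [hhw,coet,gadh] -> 18 lines: fjj adg urr cnswf hbm hhw coet gadh egjed shrkd dsreg kloc mtuq bbbu jchld kpwah xmqh irl
Final line 3: urr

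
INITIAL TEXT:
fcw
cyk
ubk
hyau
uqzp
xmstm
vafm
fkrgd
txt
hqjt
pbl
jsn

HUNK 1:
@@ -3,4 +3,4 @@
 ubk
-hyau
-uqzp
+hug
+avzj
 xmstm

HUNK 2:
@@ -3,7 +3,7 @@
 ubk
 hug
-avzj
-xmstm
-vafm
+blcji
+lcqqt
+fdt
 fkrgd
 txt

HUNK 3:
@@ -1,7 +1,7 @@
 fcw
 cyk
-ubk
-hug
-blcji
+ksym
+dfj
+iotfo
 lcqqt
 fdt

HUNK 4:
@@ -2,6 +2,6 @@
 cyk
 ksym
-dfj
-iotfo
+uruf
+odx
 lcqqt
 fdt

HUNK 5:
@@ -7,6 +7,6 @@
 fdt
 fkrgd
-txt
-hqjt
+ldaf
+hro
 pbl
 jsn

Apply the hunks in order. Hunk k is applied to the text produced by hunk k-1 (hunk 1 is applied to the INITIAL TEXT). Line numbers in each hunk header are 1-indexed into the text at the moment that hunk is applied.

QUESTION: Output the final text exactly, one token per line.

Answer: fcw
cyk
ksym
uruf
odx
lcqqt
fdt
fkrgd
ldaf
hro
pbl
jsn

Derivation:
Hunk 1: at line 3 remove [hyau,uqzp] add [hug,avzj] -> 12 lines: fcw cyk ubk hug avzj xmstm vafm fkrgd txt hqjt pbl jsn
Hunk 2: at line 3 remove [avzj,xmstm,vafm] add [blcji,lcqqt,fdt] -> 12 lines: fcw cyk ubk hug blcji lcqqt fdt fkrgd txt hqjt pbl jsn
Hunk 3: at line 1 remove [ubk,hug,blcji] add [ksym,dfj,iotfo] -> 12 lines: fcw cyk ksym dfj iotfo lcqqt fdt fkrgd txt hqjt pbl jsn
Hunk 4: at line 2 remove [dfj,iotfo] add [uruf,odx] -> 12 lines: fcw cyk ksym uruf odx lcqqt fdt fkrgd txt hqjt pbl jsn
Hunk 5: at line 7 remove [txt,hqjt] add [ldaf,hro] -> 12 lines: fcw cyk ksym uruf odx lcqqt fdt fkrgd ldaf hro pbl jsn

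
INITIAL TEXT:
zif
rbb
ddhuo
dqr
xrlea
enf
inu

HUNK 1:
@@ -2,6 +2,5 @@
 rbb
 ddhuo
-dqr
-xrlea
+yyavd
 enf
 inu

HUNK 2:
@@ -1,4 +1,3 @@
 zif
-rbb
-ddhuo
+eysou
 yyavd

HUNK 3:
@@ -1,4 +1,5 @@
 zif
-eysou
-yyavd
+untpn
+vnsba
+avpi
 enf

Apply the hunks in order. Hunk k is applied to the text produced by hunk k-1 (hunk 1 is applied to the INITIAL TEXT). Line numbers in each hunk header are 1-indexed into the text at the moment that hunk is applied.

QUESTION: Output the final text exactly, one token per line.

Answer: zif
untpn
vnsba
avpi
enf
inu

Derivation:
Hunk 1: at line 2 remove [dqr,xrlea] add [yyavd] -> 6 lines: zif rbb ddhuo yyavd enf inu
Hunk 2: at line 1 remove [rbb,ddhuo] add [eysou] -> 5 lines: zif eysou yyavd enf inu
Hunk 3: at line 1 remove [eysou,yyavd] add [untpn,vnsba,avpi] -> 6 lines: zif untpn vnsba avpi enf inu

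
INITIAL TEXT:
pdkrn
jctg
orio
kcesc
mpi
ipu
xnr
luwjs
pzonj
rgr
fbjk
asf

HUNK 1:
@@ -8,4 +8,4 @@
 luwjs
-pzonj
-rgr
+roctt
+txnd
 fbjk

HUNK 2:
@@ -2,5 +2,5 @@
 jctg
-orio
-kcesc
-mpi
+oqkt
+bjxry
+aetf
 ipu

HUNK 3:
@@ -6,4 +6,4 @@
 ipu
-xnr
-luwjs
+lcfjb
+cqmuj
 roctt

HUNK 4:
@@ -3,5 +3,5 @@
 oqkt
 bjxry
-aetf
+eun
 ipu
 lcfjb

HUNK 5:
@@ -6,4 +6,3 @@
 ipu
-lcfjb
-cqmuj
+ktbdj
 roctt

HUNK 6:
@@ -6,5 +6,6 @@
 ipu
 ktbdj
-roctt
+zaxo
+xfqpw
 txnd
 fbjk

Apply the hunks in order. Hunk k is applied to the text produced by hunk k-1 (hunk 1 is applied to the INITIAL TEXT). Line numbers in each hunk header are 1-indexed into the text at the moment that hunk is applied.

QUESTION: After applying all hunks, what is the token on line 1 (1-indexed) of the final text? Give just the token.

Hunk 1: at line 8 remove [pzonj,rgr] add [roctt,txnd] -> 12 lines: pdkrn jctg orio kcesc mpi ipu xnr luwjs roctt txnd fbjk asf
Hunk 2: at line 2 remove [orio,kcesc,mpi] add [oqkt,bjxry,aetf] -> 12 lines: pdkrn jctg oqkt bjxry aetf ipu xnr luwjs roctt txnd fbjk asf
Hunk 3: at line 6 remove [xnr,luwjs] add [lcfjb,cqmuj] -> 12 lines: pdkrn jctg oqkt bjxry aetf ipu lcfjb cqmuj roctt txnd fbjk asf
Hunk 4: at line 3 remove [aetf] add [eun] -> 12 lines: pdkrn jctg oqkt bjxry eun ipu lcfjb cqmuj roctt txnd fbjk asf
Hunk 5: at line 6 remove [lcfjb,cqmuj] add [ktbdj] -> 11 lines: pdkrn jctg oqkt bjxry eun ipu ktbdj roctt txnd fbjk asf
Hunk 6: at line 6 remove [roctt] add [zaxo,xfqpw] -> 12 lines: pdkrn jctg oqkt bjxry eun ipu ktbdj zaxo xfqpw txnd fbjk asf
Final line 1: pdkrn

Answer: pdkrn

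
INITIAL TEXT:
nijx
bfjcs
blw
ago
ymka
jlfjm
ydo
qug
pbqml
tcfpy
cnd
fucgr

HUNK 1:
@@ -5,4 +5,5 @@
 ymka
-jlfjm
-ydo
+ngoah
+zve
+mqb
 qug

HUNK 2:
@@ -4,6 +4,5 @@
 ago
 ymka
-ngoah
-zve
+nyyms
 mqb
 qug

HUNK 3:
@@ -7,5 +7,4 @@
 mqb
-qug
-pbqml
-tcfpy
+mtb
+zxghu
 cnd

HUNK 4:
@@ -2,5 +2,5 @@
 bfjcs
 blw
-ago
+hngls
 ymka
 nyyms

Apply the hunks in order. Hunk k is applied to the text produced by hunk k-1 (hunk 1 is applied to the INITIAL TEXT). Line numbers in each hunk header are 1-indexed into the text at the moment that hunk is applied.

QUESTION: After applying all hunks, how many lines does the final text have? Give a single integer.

Hunk 1: at line 5 remove [jlfjm,ydo] add [ngoah,zve,mqb] -> 13 lines: nijx bfjcs blw ago ymka ngoah zve mqb qug pbqml tcfpy cnd fucgr
Hunk 2: at line 4 remove [ngoah,zve] add [nyyms] -> 12 lines: nijx bfjcs blw ago ymka nyyms mqb qug pbqml tcfpy cnd fucgr
Hunk 3: at line 7 remove [qug,pbqml,tcfpy] add [mtb,zxghu] -> 11 lines: nijx bfjcs blw ago ymka nyyms mqb mtb zxghu cnd fucgr
Hunk 4: at line 2 remove [ago] add [hngls] -> 11 lines: nijx bfjcs blw hngls ymka nyyms mqb mtb zxghu cnd fucgr
Final line count: 11

Answer: 11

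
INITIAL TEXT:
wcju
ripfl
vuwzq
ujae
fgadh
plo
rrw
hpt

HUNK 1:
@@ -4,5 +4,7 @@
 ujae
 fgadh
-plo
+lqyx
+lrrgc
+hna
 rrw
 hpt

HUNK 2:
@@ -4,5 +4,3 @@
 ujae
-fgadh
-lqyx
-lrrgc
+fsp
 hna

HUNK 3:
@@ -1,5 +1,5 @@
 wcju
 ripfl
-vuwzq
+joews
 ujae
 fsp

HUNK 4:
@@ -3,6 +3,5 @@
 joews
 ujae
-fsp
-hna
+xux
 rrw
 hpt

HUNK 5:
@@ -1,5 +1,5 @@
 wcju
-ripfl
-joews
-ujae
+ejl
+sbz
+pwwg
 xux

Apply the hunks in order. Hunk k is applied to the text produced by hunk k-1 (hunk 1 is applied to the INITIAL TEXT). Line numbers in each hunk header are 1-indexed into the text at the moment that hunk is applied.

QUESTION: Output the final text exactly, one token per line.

Hunk 1: at line 4 remove [plo] add [lqyx,lrrgc,hna] -> 10 lines: wcju ripfl vuwzq ujae fgadh lqyx lrrgc hna rrw hpt
Hunk 2: at line 4 remove [fgadh,lqyx,lrrgc] add [fsp] -> 8 lines: wcju ripfl vuwzq ujae fsp hna rrw hpt
Hunk 3: at line 1 remove [vuwzq] add [joews] -> 8 lines: wcju ripfl joews ujae fsp hna rrw hpt
Hunk 4: at line 3 remove [fsp,hna] add [xux] -> 7 lines: wcju ripfl joews ujae xux rrw hpt
Hunk 5: at line 1 remove [ripfl,joews,ujae] add [ejl,sbz,pwwg] -> 7 lines: wcju ejl sbz pwwg xux rrw hpt

Answer: wcju
ejl
sbz
pwwg
xux
rrw
hpt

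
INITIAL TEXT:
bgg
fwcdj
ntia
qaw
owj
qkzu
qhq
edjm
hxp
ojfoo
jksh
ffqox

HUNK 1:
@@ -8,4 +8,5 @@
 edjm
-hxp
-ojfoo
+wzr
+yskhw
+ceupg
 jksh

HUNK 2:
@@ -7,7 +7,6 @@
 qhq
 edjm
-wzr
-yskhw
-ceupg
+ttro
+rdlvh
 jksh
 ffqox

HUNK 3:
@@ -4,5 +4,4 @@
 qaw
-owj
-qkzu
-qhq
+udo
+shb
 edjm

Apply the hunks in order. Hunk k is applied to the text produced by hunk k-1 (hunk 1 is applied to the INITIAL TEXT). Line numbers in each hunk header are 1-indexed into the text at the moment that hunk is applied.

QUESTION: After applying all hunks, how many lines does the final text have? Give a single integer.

Answer: 11

Derivation:
Hunk 1: at line 8 remove [hxp,ojfoo] add [wzr,yskhw,ceupg] -> 13 lines: bgg fwcdj ntia qaw owj qkzu qhq edjm wzr yskhw ceupg jksh ffqox
Hunk 2: at line 7 remove [wzr,yskhw,ceupg] add [ttro,rdlvh] -> 12 lines: bgg fwcdj ntia qaw owj qkzu qhq edjm ttro rdlvh jksh ffqox
Hunk 3: at line 4 remove [owj,qkzu,qhq] add [udo,shb] -> 11 lines: bgg fwcdj ntia qaw udo shb edjm ttro rdlvh jksh ffqox
Final line count: 11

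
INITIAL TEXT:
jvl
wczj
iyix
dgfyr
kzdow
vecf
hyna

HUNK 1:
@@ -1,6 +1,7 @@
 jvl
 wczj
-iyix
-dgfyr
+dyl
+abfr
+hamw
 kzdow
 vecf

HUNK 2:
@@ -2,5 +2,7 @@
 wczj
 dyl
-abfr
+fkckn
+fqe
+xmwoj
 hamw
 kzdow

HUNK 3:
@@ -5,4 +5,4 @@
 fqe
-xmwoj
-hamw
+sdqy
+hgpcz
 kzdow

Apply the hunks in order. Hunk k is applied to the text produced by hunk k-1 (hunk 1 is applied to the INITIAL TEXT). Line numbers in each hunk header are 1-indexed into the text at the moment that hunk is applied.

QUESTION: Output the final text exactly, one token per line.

Hunk 1: at line 1 remove [iyix,dgfyr] add [dyl,abfr,hamw] -> 8 lines: jvl wczj dyl abfr hamw kzdow vecf hyna
Hunk 2: at line 2 remove [abfr] add [fkckn,fqe,xmwoj] -> 10 lines: jvl wczj dyl fkckn fqe xmwoj hamw kzdow vecf hyna
Hunk 3: at line 5 remove [xmwoj,hamw] add [sdqy,hgpcz] -> 10 lines: jvl wczj dyl fkckn fqe sdqy hgpcz kzdow vecf hyna

Answer: jvl
wczj
dyl
fkckn
fqe
sdqy
hgpcz
kzdow
vecf
hyna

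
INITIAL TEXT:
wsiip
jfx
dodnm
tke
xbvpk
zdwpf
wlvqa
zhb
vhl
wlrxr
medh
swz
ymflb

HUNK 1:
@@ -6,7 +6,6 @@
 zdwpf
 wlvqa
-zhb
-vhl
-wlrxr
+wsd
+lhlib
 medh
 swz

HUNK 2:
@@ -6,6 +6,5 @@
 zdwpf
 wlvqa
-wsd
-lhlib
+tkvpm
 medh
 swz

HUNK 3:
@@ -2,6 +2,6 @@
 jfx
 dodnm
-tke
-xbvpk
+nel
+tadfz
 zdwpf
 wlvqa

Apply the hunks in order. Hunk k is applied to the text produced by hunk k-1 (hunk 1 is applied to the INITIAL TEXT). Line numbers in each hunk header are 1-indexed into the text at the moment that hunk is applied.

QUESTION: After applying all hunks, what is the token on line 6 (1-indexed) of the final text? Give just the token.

Hunk 1: at line 6 remove [zhb,vhl,wlrxr] add [wsd,lhlib] -> 12 lines: wsiip jfx dodnm tke xbvpk zdwpf wlvqa wsd lhlib medh swz ymflb
Hunk 2: at line 6 remove [wsd,lhlib] add [tkvpm] -> 11 lines: wsiip jfx dodnm tke xbvpk zdwpf wlvqa tkvpm medh swz ymflb
Hunk 3: at line 2 remove [tke,xbvpk] add [nel,tadfz] -> 11 lines: wsiip jfx dodnm nel tadfz zdwpf wlvqa tkvpm medh swz ymflb
Final line 6: zdwpf

Answer: zdwpf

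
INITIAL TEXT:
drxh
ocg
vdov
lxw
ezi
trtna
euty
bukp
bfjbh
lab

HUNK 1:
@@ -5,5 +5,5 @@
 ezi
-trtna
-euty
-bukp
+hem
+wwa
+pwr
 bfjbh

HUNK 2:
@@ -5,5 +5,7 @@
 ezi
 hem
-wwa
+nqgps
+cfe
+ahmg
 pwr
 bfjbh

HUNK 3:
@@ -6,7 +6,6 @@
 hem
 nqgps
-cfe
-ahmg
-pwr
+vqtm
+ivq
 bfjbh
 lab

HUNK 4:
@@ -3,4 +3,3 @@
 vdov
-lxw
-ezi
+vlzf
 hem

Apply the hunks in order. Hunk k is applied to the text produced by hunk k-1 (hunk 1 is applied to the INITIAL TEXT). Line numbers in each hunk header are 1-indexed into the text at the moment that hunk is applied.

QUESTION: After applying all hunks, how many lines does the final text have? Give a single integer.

Hunk 1: at line 5 remove [trtna,euty,bukp] add [hem,wwa,pwr] -> 10 lines: drxh ocg vdov lxw ezi hem wwa pwr bfjbh lab
Hunk 2: at line 5 remove [wwa] add [nqgps,cfe,ahmg] -> 12 lines: drxh ocg vdov lxw ezi hem nqgps cfe ahmg pwr bfjbh lab
Hunk 3: at line 6 remove [cfe,ahmg,pwr] add [vqtm,ivq] -> 11 lines: drxh ocg vdov lxw ezi hem nqgps vqtm ivq bfjbh lab
Hunk 4: at line 3 remove [lxw,ezi] add [vlzf] -> 10 lines: drxh ocg vdov vlzf hem nqgps vqtm ivq bfjbh lab
Final line count: 10

Answer: 10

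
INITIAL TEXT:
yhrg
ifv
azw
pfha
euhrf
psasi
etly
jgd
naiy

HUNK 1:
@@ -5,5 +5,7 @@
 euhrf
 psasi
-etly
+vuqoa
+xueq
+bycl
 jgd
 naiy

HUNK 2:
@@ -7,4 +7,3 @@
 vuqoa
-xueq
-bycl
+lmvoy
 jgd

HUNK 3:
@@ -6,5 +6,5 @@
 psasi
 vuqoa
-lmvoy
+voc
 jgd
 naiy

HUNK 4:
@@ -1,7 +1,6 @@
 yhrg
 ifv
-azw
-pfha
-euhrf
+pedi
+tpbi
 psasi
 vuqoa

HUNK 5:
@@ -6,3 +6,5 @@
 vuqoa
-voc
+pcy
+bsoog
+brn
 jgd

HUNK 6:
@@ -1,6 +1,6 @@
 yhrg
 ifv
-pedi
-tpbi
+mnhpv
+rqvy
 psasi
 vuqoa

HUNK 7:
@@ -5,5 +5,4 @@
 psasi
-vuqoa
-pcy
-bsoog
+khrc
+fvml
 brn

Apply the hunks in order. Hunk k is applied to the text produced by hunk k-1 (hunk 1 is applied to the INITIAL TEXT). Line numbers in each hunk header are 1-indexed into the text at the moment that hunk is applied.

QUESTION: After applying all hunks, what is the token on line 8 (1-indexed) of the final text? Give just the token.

Answer: brn

Derivation:
Hunk 1: at line 5 remove [etly] add [vuqoa,xueq,bycl] -> 11 lines: yhrg ifv azw pfha euhrf psasi vuqoa xueq bycl jgd naiy
Hunk 2: at line 7 remove [xueq,bycl] add [lmvoy] -> 10 lines: yhrg ifv azw pfha euhrf psasi vuqoa lmvoy jgd naiy
Hunk 3: at line 6 remove [lmvoy] add [voc] -> 10 lines: yhrg ifv azw pfha euhrf psasi vuqoa voc jgd naiy
Hunk 4: at line 1 remove [azw,pfha,euhrf] add [pedi,tpbi] -> 9 lines: yhrg ifv pedi tpbi psasi vuqoa voc jgd naiy
Hunk 5: at line 6 remove [voc] add [pcy,bsoog,brn] -> 11 lines: yhrg ifv pedi tpbi psasi vuqoa pcy bsoog brn jgd naiy
Hunk 6: at line 1 remove [pedi,tpbi] add [mnhpv,rqvy] -> 11 lines: yhrg ifv mnhpv rqvy psasi vuqoa pcy bsoog brn jgd naiy
Hunk 7: at line 5 remove [vuqoa,pcy,bsoog] add [khrc,fvml] -> 10 lines: yhrg ifv mnhpv rqvy psasi khrc fvml brn jgd naiy
Final line 8: brn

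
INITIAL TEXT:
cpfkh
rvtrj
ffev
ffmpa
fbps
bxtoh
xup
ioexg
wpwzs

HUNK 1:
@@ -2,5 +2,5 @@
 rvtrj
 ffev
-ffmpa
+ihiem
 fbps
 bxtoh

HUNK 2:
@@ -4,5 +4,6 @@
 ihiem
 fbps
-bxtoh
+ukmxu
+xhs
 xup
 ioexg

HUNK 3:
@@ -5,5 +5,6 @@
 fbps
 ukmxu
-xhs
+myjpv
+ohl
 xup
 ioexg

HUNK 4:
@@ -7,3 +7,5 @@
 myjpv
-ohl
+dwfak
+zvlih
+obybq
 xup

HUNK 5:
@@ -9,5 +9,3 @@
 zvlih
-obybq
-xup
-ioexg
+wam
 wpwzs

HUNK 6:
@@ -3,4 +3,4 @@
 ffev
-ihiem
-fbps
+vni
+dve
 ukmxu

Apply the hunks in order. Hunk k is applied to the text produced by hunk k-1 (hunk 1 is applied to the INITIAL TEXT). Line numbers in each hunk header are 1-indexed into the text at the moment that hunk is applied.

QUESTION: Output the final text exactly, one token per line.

Hunk 1: at line 2 remove [ffmpa] add [ihiem] -> 9 lines: cpfkh rvtrj ffev ihiem fbps bxtoh xup ioexg wpwzs
Hunk 2: at line 4 remove [bxtoh] add [ukmxu,xhs] -> 10 lines: cpfkh rvtrj ffev ihiem fbps ukmxu xhs xup ioexg wpwzs
Hunk 3: at line 5 remove [xhs] add [myjpv,ohl] -> 11 lines: cpfkh rvtrj ffev ihiem fbps ukmxu myjpv ohl xup ioexg wpwzs
Hunk 4: at line 7 remove [ohl] add [dwfak,zvlih,obybq] -> 13 lines: cpfkh rvtrj ffev ihiem fbps ukmxu myjpv dwfak zvlih obybq xup ioexg wpwzs
Hunk 5: at line 9 remove [obybq,xup,ioexg] add [wam] -> 11 lines: cpfkh rvtrj ffev ihiem fbps ukmxu myjpv dwfak zvlih wam wpwzs
Hunk 6: at line 3 remove [ihiem,fbps] add [vni,dve] -> 11 lines: cpfkh rvtrj ffev vni dve ukmxu myjpv dwfak zvlih wam wpwzs

Answer: cpfkh
rvtrj
ffev
vni
dve
ukmxu
myjpv
dwfak
zvlih
wam
wpwzs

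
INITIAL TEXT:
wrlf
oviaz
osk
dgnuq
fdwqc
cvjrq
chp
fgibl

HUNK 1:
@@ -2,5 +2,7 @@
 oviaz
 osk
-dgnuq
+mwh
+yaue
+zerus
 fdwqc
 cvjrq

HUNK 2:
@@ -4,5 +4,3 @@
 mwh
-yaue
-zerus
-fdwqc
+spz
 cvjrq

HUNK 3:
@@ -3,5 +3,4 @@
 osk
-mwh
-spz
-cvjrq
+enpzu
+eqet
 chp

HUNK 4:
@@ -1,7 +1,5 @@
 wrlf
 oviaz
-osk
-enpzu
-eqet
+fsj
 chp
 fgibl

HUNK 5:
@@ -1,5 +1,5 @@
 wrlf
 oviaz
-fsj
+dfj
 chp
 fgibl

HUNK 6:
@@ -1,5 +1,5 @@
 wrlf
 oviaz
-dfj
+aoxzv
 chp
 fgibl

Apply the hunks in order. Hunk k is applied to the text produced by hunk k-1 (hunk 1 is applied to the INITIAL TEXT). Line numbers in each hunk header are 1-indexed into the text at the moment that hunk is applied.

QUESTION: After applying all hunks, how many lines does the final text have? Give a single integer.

Answer: 5

Derivation:
Hunk 1: at line 2 remove [dgnuq] add [mwh,yaue,zerus] -> 10 lines: wrlf oviaz osk mwh yaue zerus fdwqc cvjrq chp fgibl
Hunk 2: at line 4 remove [yaue,zerus,fdwqc] add [spz] -> 8 lines: wrlf oviaz osk mwh spz cvjrq chp fgibl
Hunk 3: at line 3 remove [mwh,spz,cvjrq] add [enpzu,eqet] -> 7 lines: wrlf oviaz osk enpzu eqet chp fgibl
Hunk 4: at line 1 remove [osk,enpzu,eqet] add [fsj] -> 5 lines: wrlf oviaz fsj chp fgibl
Hunk 5: at line 1 remove [fsj] add [dfj] -> 5 lines: wrlf oviaz dfj chp fgibl
Hunk 6: at line 1 remove [dfj] add [aoxzv] -> 5 lines: wrlf oviaz aoxzv chp fgibl
Final line count: 5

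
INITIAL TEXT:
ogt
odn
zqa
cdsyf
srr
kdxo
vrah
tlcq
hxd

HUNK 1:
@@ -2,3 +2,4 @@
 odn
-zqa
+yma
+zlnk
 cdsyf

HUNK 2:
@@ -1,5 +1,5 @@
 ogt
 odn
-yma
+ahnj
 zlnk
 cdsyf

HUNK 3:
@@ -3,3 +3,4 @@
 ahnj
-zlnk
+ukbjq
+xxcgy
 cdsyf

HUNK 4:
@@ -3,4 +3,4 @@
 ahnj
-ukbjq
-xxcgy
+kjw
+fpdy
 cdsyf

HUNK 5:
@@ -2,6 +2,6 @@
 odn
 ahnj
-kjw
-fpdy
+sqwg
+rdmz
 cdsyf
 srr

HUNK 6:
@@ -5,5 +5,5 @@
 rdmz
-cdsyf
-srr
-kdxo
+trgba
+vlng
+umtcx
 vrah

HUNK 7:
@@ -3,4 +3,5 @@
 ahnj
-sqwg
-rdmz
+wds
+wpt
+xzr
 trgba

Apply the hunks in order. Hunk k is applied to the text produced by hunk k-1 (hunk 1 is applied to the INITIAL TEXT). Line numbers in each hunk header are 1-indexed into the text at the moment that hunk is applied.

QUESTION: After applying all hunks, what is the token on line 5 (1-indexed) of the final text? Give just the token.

Answer: wpt

Derivation:
Hunk 1: at line 2 remove [zqa] add [yma,zlnk] -> 10 lines: ogt odn yma zlnk cdsyf srr kdxo vrah tlcq hxd
Hunk 2: at line 1 remove [yma] add [ahnj] -> 10 lines: ogt odn ahnj zlnk cdsyf srr kdxo vrah tlcq hxd
Hunk 3: at line 3 remove [zlnk] add [ukbjq,xxcgy] -> 11 lines: ogt odn ahnj ukbjq xxcgy cdsyf srr kdxo vrah tlcq hxd
Hunk 4: at line 3 remove [ukbjq,xxcgy] add [kjw,fpdy] -> 11 lines: ogt odn ahnj kjw fpdy cdsyf srr kdxo vrah tlcq hxd
Hunk 5: at line 2 remove [kjw,fpdy] add [sqwg,rdmz] -> 11 lines: ogt odn ahnj sqwg rdmz cdsyf srr kdxo vrah tlcq hxd
Hunk 6: at line 5 remove [cdsyf,srr,kdxo] add [trgba,vlng,umtcx] -> 11 lines: ogt odn ahnj sqwg rdmz trgba vlng umtcx vrah tlcq hxd
Hunk 7: at line 3 remove [sqwg,rdmz] add [wds,wpt,xzr] -> 12 lines: ogt odn ahnj wds wpt xzr trgba vlng umtcx vrah tlcq hxd
Final line 5: wpt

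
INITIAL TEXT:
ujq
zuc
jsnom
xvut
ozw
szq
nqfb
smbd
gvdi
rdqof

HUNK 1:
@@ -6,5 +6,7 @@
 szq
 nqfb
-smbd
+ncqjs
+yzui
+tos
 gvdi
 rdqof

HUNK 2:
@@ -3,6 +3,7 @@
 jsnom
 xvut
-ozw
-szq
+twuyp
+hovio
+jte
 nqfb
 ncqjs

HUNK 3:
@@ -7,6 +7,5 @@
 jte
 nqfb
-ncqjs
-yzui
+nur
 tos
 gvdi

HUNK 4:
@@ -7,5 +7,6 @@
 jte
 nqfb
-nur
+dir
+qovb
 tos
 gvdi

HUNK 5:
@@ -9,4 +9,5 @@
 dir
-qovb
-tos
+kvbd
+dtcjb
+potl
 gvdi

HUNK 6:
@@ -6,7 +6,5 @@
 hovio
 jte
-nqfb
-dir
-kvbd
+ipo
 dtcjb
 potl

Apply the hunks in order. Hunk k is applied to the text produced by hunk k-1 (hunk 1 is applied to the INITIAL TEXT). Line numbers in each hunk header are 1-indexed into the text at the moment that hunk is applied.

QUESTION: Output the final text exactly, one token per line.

Answer: ujq
zuc
jsnom
xvut
twuyp
hovio
jte
ipo
dtcjb
potl
gvdi
rdqof

Derivation:
Hunk 1: at line 6 remove [smbd] add [ncqjs,yzui,tos] -> 12 lines: ujq zuc jsnom xvut ozw szq nqfb ncqjs yzui tos gvdi rdqof
Hunk 2: at line 3 remove [ozw,szq] add [twuyp,hovio,jte] -> 13 lines: ujq zuc jsnom xvut twuyp hovio jte nqfb ncqjs yzui tos gvdi rdqof
Hunk 3: at line 7 remove [ncqjs,yzui] add [nur] -> 12 lines: ujq zuc jsnom xvut twuyp hovio jte nqfb nur tos gvdi rdqof
Hunk 4: at line 7 remove [nur] add [dir,qovb] -> 13 lines: ujq zuc jsnom xvut twuyp hovio jte nqfb dir qovb tos gvdi rdqof
Hunk 5: at line 9 remove [qovb,tos] add [kvbd,dtcjb,potl] -> 14 lines: ujq zuc jsnom xvut twuyp hovio jte nqfb dir kvbd dtcjb potl gvdi rdqof
Hunk 6: at line 6 remove [nqfb,dir,kvbd] add [ipo] -> 12 lines: ujq zuc jsnom xvut twuyp hovio jte ipo dtcjb potl gvdi rdqof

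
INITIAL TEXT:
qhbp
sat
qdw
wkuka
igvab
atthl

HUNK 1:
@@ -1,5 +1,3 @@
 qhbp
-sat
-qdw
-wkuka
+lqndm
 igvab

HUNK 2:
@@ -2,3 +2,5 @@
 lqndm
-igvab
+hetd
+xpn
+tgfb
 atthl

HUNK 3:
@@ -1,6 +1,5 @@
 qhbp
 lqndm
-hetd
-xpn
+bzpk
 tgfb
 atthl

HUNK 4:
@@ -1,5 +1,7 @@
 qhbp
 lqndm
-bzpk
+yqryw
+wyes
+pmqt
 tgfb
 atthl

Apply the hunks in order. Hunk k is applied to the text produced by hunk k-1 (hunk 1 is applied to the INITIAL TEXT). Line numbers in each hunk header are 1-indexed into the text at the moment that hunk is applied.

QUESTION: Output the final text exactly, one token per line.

Hunk 1: at line 1 remove [sat,qdw,wkuka] add [lqndm] -> 4 lines: qhbp lqndm igvab atthl
Hunk 2: at line 2 remove [igvab] add [hetd,xpn,tgfb] -> 6 lines: qhbp lqndm hetd xpn tgfb atthl
Hunk 3: at line 1 remove [hetd,xpn] add [bzpk] -> 5 lines: qhbp lqndm bzpk tgfb atthl
Hunk 4: at line 1 remove [bzpk] add [yqryw,wyes,pmqt] -> 7 lines: qhbp lqndm yqryw wyes pmqt tgfb atthl

Answer: qhbp
lqndm
yqryw
wyes
pmqt
tgfb
atthl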